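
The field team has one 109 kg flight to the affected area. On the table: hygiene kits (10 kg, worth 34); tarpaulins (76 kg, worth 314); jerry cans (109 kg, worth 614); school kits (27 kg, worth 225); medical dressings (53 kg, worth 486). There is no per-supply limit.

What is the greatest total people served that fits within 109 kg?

Taking 2×medical dressings: 106 kg used, 972 in people served.

972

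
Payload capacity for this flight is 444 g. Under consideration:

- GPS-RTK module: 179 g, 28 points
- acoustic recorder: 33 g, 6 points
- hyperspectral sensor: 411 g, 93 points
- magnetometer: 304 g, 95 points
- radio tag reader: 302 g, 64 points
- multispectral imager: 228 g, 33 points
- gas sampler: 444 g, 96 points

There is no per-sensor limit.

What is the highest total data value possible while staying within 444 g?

119

Density check — magnetometer 0.31, hyperspectral sensor 0.23, gas sampler 0.22, radio tag reader 0.21 are the best per g.
The ratio ordering already packs tightly: 4×acoustic recorder + magnetometer, 436 g, 119.
Nothing else within 444 g beats 119.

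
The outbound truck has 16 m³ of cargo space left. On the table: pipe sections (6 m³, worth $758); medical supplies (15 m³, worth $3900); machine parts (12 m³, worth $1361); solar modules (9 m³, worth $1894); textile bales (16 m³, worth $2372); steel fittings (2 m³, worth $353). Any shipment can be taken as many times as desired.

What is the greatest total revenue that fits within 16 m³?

The ratio ordering already packs tightly: medical supplies, 15 m³, 3900.
The spare 1 m³ is too small for any remaining shipment, and no exchange beats 3900.

3900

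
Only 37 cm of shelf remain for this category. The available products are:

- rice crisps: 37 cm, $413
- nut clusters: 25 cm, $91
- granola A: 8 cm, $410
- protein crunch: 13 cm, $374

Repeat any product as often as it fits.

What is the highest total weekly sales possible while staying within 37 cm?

1640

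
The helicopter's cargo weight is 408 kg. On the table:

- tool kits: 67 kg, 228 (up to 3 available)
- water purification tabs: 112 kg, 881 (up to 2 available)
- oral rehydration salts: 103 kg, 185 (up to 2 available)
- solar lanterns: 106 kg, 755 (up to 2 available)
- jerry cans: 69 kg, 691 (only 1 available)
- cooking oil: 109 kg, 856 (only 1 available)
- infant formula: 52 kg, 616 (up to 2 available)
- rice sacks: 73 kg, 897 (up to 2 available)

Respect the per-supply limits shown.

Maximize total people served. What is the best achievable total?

Filling by ratio: tool kits + jerry cans + 2×infant formula + 2×rice sacks for 3945, with 22 kg left unused.
Dropping tool kits and infant formula frees 119 kg; slotting in water purification tabs (112 kg) lifts the total to 3982 at 379 kg.
Every other selection either busts 408 kg or exceeds an availability limit or fails to beat 3982.

3982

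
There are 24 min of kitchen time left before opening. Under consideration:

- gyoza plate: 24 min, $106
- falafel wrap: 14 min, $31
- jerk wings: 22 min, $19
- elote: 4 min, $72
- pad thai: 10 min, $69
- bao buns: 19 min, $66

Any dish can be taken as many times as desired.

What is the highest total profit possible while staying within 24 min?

432

Density check — elote 18.00, pad thai 6.90, gyoza plate 4.42, bao buns 3.47 are the best per min.
Best packing: 6×elote — 24 min, 432 total.
Every other selection either busts 24 min or fails to beat 432.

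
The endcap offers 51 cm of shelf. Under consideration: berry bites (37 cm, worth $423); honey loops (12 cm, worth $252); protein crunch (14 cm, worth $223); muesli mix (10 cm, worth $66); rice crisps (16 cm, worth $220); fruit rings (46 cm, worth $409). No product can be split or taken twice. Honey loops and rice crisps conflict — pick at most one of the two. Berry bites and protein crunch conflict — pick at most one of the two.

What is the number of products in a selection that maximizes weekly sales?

2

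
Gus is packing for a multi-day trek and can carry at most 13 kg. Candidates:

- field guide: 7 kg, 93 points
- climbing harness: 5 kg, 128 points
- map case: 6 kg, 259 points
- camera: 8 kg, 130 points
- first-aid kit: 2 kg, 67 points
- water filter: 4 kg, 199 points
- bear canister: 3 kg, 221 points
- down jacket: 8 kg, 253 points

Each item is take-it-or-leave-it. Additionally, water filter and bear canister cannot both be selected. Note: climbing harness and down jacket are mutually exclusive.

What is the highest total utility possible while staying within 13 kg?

547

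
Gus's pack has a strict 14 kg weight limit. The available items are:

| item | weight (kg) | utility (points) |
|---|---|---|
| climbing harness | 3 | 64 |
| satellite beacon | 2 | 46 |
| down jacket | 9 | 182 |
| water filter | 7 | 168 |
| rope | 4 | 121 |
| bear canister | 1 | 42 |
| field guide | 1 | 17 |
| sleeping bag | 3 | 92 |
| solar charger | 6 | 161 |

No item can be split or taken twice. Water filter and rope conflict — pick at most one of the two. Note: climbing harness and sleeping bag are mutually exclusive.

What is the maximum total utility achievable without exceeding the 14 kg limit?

Taking rope + bear canister + sleeping bag + solar charger: 14 kg used, 416 in utility.
An exhaustive check of the 512 subsets confirms 416.

416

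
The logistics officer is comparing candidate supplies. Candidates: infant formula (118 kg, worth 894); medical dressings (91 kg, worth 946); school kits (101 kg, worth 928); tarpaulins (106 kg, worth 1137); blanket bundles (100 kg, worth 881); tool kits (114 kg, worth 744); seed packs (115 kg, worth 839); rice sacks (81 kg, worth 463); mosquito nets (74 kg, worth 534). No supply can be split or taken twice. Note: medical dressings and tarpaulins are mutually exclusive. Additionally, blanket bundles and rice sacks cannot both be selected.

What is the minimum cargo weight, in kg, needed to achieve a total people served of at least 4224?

495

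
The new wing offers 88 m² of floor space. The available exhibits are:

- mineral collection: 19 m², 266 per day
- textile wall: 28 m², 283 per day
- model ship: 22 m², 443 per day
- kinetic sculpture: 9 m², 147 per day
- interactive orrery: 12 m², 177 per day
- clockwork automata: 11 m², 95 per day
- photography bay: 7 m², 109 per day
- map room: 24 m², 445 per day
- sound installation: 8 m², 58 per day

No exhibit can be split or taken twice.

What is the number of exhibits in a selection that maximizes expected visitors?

Best achievable expected visitors is 1478.
mineral collection + model ship + kinetic sculpture + interactive orrery + map room hits 1478 at 86 m².
Any selection reaching 1478 contains exactly 5 exhibits.

5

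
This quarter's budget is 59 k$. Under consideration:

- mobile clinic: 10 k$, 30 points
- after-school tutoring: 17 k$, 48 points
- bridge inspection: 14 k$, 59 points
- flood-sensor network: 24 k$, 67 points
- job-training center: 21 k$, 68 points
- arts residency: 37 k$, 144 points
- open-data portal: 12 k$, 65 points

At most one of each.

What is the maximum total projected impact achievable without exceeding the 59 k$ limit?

239

Taking the top-ratio projects first gives mobile clinic + bridge inspection + job-training center + open-data portal for 222 (57 k$).
The 35 k$ tied up in bridge inspection and job-training center is better spent on arts residency — total rises to 239 (59 k$).
Runner-up mobile clinic + bridge inspection + job-training center + open-data portal tops out at 222.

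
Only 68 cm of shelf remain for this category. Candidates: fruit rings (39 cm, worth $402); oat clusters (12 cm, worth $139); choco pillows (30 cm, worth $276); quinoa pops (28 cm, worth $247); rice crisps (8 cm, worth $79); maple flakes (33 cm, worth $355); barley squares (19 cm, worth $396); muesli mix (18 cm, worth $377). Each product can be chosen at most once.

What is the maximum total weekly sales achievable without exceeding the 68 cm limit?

1049

Density check — muesli mix 20.94, barley squares 20.84, oat clusters 11.58, maple flakes 10.76 are the best per cm.
Filling by ratio: oat clusters + rice crisps + barley squares + muesli mix for 991, with 11 cm left unused.
Dropping oat clusters and rice crisps frees 20 cm; slotting in choco pillows (30 cm) lifts the total to 1049 at 67 cm.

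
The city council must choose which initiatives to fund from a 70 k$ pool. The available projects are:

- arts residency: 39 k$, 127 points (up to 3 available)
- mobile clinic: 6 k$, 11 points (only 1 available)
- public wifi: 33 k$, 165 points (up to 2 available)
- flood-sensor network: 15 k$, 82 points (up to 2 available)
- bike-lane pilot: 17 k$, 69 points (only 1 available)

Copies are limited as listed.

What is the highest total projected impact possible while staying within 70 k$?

Mobile clinic + public wifi + 2×flood-sensor network uses 69 of the 70 k$ and totals 340.
Every other selection either busts 70 k$ or exceeds an availability limit or fails to beat 340.

340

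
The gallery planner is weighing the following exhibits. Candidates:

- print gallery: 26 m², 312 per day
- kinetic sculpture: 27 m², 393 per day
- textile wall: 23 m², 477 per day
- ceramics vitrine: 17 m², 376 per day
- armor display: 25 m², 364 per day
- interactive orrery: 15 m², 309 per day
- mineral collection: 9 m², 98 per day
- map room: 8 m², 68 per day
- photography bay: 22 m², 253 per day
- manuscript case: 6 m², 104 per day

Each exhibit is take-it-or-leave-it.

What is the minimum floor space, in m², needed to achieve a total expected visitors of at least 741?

38

Need the lightest bundle worth ≥ 741.
textile wall + interactive orrery reaches 786 using 38 m².
Below 38 m² the best achievable stays under 741.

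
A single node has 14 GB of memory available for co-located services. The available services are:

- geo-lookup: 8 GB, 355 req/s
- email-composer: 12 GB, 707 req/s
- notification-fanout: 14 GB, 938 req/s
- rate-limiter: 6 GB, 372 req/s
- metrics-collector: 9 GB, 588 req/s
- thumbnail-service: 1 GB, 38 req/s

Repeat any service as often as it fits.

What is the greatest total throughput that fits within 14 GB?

Notification-fanout uses 14 of the 14 GB and totals 938.
Every other selection either busts 14 GB or fails to beat 938.

938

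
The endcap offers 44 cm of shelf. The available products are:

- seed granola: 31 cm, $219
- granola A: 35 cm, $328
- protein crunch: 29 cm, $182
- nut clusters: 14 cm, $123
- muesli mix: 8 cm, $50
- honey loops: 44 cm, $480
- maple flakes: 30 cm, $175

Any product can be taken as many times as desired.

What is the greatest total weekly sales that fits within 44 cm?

480

Density check — honey loops 10.91, granola A 9.37, nut clusters 8.79 are the best per cm.
Honey loops uses 44 of the 44 cm and totals 480.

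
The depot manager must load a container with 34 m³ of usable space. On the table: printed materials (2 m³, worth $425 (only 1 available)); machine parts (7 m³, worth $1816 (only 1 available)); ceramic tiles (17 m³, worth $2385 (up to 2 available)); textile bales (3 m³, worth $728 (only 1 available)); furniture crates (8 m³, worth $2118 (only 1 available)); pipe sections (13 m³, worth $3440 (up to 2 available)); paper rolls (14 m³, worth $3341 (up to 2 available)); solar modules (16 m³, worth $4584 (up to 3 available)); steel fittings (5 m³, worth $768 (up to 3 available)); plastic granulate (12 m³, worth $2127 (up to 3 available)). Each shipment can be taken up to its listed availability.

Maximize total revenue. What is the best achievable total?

9593

By revenue per m³: solar modules 286.50, furniture crates 264.75, pipe sections 264.62, machine parts 259.43 lead.
Best packing: printed materials + 2×solar modules — 34 m³, 9593 total.
Every other selection either busts 34 m³ or exceeds an availability limit or fails to beat 9593.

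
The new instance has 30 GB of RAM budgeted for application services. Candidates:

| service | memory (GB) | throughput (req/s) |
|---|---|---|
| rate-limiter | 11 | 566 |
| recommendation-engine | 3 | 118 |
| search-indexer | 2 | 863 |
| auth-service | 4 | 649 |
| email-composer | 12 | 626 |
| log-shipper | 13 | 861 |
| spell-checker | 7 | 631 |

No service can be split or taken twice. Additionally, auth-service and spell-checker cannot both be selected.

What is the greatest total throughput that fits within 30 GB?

2939

By throughput per GB: search-indexer 431.50, auth-service 162.25, spell-checker 90.14, log-shipper 66.23 lead.
Taking rate-limiter + search-indexer + auth-service + log-shipper: 30 GB used, 2939 in throughput.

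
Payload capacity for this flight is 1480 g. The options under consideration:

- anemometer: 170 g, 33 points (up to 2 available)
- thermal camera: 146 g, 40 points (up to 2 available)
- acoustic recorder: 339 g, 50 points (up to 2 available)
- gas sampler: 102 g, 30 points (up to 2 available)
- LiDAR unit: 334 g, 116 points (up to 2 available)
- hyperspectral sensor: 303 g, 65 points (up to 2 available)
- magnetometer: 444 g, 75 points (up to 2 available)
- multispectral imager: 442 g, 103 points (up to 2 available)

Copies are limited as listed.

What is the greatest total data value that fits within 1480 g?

437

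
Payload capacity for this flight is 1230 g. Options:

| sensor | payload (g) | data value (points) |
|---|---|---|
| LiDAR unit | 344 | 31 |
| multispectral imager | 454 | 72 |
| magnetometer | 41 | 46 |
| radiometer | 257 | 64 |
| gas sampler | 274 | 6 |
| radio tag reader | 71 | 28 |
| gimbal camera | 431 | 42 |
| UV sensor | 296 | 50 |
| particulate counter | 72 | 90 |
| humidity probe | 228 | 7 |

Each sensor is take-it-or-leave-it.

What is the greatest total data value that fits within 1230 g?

350

Ranking by ratio (data value/g): particulate counter 1.25, magnetometer 1.12, radio tag reader 0.39, radiometer 0.25.
Taking multispectral imager + magnetometer + radiometer + radio tag reader + UV sensor + particulate counter: 1191 g used, 350 in data value.
The closest alternative, multispectral imager + magnetometer + radiometer + UV sensor + particulate counter, reaches only 322.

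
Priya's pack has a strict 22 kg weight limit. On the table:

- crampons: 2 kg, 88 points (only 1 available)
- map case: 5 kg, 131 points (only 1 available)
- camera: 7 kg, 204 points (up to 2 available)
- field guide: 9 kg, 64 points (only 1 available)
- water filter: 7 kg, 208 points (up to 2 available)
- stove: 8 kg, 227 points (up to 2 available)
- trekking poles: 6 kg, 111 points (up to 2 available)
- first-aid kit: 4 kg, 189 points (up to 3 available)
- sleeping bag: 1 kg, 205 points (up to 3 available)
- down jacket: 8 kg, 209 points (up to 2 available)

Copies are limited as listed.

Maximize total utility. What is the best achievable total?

1401

Crampons + map case + 3×first-aid kit + 3×sleeping bag uses 22 of the 22 kg and totals 1401.
No other feasible combination exceeds 1401.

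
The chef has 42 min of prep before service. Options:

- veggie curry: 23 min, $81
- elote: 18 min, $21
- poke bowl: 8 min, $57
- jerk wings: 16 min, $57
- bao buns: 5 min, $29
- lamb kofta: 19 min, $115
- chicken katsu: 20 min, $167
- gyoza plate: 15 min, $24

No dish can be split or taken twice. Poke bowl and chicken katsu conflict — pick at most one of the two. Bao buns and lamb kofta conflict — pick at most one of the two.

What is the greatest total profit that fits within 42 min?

282

Best packing: lamb kofta + chicken katsu — 39 min, 282 total.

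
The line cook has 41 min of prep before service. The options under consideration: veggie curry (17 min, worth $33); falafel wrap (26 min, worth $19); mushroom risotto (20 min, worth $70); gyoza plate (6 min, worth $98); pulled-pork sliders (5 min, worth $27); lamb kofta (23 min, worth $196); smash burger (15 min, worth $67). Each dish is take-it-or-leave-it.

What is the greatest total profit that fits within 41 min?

321

Density check — gyoza plate 16.33, lamb kofta 8.52, pulled-pork sliders 5.40, smash burger 4.47 are the best per min.
Taking gyoza plate + pulled-pork sliders + lamb kofta: 34 min used, 321 in profit.
Next best is gyoza plate + lamb kofta at 294 (29 min) — short by 27.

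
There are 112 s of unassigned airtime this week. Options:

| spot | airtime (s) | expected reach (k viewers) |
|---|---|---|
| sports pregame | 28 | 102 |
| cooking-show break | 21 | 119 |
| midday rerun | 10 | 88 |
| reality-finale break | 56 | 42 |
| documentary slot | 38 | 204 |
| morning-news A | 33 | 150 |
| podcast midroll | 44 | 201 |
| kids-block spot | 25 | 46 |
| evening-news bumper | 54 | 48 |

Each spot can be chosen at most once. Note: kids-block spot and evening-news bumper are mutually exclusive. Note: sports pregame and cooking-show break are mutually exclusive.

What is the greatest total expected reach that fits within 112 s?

561

The ratio ordering already packs tightly: cooking-show break + midday rerun + documentary slot + morning-news A, 102 s, 561.
Runner-up cooking-show break + midday rerun + morning-news A + podcast midroll tops out at 558.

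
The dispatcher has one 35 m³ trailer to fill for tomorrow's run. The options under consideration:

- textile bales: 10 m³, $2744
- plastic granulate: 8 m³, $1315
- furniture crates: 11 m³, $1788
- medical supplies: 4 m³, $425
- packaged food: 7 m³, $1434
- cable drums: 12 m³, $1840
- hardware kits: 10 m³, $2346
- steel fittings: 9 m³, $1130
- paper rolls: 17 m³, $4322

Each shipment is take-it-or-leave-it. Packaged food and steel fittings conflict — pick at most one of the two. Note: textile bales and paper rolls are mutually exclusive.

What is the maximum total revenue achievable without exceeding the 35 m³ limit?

8102

Packaged food + hardware kits + paper rolls uses 34 of the 35 m³ and totals 8102.
Next best is plastic granulate + hardware kits + paper rolls at 7983 (35 m³) — short by 119.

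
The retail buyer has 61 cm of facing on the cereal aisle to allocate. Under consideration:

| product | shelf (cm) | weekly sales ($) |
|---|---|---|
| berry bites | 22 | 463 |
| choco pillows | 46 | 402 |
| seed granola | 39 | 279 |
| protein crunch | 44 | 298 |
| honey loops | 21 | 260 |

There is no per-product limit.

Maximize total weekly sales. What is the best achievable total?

By weekly sales per cm: berry bites 21.05, honey loops 12.38, choco pillows 8.74 lead.
Best packing: 2×berry bites — 44 cm, 926 total.
No other feasible combination exceeds 926.

926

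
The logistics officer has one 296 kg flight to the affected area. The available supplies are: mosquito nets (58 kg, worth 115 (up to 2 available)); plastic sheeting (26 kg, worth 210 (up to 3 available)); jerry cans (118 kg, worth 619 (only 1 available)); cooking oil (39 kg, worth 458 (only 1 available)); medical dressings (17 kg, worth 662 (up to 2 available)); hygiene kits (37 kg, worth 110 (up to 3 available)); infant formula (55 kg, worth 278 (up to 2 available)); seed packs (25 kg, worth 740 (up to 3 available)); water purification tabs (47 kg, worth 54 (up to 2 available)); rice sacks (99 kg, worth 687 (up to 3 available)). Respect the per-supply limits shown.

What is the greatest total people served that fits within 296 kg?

Best packing: 3×plastic sheeting + cooking oil + 2×medical dressings + infant formula + 3×seed packs — 281 kg, 4910 total.

4910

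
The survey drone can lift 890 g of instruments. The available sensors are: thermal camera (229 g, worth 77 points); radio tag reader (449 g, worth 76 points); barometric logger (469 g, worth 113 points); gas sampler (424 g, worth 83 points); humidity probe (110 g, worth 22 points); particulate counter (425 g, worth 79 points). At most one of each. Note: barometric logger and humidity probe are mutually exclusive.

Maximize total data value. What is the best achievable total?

Ranking by ratio (data value/g): thermal camera 0.34, barometric logger 0.24, humidity probe 0.20, gas sampler 0.20.
Best packing: thermal camera + barometric logger — 698 g, 190 total.

190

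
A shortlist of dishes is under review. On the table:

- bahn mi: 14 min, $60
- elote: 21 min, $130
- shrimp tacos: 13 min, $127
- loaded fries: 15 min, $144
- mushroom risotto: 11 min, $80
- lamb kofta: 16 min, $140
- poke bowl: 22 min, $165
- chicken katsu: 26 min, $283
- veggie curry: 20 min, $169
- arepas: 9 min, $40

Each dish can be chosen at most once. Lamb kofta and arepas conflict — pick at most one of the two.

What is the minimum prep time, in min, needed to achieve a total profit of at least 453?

50

Need the lightest bundle worth ≥ 453.
shrimp tacos + mushroom risotto + chicken katsu: 490 profit at 50 min.
No combination under 50 min hits 453.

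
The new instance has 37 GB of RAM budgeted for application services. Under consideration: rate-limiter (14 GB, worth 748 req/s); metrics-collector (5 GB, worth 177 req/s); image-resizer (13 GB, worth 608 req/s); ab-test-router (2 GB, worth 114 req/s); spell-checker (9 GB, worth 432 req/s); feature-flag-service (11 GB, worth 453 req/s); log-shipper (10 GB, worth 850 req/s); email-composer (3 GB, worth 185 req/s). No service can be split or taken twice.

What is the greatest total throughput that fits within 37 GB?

Greedy by ratio would take rate-limiter + metrics-collector + ab-test-router + log-shipper + email-composer: 34 GB used, total 2074.
The 7 GB tied up in metrics-collector and ab-test-router is better spent on spell-checker — total rises to 2215 (36 GB).
The closest alternative, rate-limiter + image-resizer + log-shipper, reaches only 2206.

2215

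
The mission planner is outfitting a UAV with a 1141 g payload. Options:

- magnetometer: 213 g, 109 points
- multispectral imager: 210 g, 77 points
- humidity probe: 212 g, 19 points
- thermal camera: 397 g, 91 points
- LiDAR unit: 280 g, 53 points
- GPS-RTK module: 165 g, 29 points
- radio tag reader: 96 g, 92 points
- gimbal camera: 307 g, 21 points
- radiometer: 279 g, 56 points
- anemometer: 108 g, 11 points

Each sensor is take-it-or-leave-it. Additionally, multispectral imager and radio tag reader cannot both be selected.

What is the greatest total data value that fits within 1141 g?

Best packing: magnetometer + thermal camera + radio tag reader + radiometer + anemometer — 1093 g, 359 total.
An exhaustive check of the 1024 subsets confirms 359.

359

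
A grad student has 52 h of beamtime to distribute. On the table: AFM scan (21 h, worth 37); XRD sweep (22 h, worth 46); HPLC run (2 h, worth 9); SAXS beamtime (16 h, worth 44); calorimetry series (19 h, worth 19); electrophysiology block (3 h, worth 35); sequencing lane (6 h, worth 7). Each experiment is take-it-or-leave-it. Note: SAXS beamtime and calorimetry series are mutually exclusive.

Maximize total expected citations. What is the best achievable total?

The ratio ordering already packs tightly: XRD sweep + HPLC run + SAXS beamtime + electrophysiology block + sequencing lane, 49 h, 141.
The spare 3 h is too small for any remaining experiment, and no feasible exchange beats 141.

141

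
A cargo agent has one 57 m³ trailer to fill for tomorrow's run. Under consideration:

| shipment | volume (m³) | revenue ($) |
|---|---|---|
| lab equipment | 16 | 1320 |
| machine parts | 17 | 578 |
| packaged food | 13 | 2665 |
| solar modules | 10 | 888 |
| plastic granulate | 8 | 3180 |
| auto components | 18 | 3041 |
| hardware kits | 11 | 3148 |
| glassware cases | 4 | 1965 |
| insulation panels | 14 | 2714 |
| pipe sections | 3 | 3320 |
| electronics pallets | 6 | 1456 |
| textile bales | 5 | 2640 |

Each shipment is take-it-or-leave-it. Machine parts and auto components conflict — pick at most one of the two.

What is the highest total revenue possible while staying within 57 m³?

Density check — pipe sections 1106.67, textile bales 528.00, glassware cases 491.25 are the best per m³.
The ratio heuristic lands on packaged food + plastic granulate + hardware kits + glassware cases + pipe sections + electronics pallets + textile bales (18374) but leaves 7 m³ idle.
The 13 m³ tied up in packaged food is better spent on auto components — total rises to 18750 (55 m³).
Next best is plastic granulate + hardware kits + glassware cases + insulation panels + pipe sections + electronics pallets + textile bales at 18423 (51 m³) — short by 327.

18750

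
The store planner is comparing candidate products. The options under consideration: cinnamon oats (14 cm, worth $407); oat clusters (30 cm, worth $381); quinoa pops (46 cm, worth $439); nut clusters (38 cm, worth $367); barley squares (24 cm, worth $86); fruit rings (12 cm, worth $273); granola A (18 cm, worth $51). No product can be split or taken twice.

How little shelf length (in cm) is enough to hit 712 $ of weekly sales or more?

Need the lightest bundle worth ≥ 712.
Taking cinnamon oats + oat clusters gives 788 (≥ 712) for 44 cm.
Any bundle with less than 44 cm falls short of 712.

44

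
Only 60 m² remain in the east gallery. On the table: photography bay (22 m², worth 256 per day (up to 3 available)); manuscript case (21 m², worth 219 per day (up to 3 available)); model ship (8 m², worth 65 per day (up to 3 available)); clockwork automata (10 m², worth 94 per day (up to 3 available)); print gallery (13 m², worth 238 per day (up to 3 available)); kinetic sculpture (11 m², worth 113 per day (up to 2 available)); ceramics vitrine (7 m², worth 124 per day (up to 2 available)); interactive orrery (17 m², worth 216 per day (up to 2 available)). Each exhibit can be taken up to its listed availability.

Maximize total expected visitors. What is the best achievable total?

By expected visitors per m²: print gallery 18.31, ceramics vitrine 17.71, interactive orrery 12.71 lead.
Taking 3×print gallery + 2×ceramics vitrine: 53 m² used, 962 in expected visitors.
Nothing else within 60 m² beats 962.

962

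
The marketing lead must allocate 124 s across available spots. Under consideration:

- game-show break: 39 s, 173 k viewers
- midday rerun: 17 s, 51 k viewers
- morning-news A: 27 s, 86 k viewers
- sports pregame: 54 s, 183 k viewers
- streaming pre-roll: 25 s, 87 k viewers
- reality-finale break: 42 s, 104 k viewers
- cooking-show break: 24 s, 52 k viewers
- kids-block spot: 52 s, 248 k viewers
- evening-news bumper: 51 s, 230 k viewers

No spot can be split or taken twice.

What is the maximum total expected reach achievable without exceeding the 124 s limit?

Density check — kids-block spot 4.77, evening-news bumper 4.51, game-show break 4.44 are the best per s.
The ratio ordering already packs tightly: midday rerun + kids-block spot + evening-news bumper, 120 s, 529.
Next best is game-show break + streaming pre-roll + kids-block spot at 508 (116 s) — short by 21.

529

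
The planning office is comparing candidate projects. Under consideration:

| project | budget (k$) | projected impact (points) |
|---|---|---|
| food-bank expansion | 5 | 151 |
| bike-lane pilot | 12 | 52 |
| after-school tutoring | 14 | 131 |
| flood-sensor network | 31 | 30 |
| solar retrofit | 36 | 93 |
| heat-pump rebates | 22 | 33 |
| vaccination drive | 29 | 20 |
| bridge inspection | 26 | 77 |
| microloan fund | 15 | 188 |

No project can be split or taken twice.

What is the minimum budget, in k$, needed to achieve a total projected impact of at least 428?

34

Look for the lowest-budget combination reaching 428.
Taking food-bank expansion + after-school tutoring + microloan fund gives 470 (≥ 428) for 34 k$.
Any bundle with less than 34 k$ falls short of 428.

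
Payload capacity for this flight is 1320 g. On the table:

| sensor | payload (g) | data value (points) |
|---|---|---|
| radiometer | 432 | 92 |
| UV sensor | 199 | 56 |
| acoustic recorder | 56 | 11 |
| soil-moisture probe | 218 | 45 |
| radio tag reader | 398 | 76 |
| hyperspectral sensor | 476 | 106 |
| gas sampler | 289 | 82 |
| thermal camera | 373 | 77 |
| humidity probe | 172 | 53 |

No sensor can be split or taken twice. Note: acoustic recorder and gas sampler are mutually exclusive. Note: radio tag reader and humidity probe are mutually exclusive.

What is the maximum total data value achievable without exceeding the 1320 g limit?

Taking radiometer + UV sensor + soil-moisture probe + gas sampler + humidity probe: 1310 g used, 328 in data value.
That's the maximum — no feasible swap from here does better than 328.

328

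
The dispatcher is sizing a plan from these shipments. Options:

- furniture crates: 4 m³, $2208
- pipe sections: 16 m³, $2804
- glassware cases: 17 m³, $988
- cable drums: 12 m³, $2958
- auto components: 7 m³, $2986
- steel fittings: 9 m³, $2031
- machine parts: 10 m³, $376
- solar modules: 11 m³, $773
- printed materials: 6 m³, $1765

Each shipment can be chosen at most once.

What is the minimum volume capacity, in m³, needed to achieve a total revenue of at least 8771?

Need the lightest bundle worth ≥ 8771.
Taking furniture crates + auto components + steel fittings + printed materials gives 8990 (≥ 8771) for 26 m³.
No combination under 26 m³ hits 8771.

26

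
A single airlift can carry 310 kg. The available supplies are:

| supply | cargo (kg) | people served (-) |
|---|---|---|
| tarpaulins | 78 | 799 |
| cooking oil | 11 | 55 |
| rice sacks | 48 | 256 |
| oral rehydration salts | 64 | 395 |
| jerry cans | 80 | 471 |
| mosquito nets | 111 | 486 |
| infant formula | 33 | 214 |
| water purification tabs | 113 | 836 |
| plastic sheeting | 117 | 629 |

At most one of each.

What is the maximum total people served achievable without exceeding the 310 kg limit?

Greedy by ratio would take tarpaulins + cooking oil + oral rehydration salts + infant formula + water purification tabs: 299 kg used, total 2299.
Dropping cooking oil and oral rehydration salts frees 75 kg; slotting in jerry cans (80 kg) lifts the total to 2320 at 304 kg.
Next best is tarpaulins + cooking oil + oral rehydration salts + infant formula + water purification tabs at 2299 (299 kg) — short by 21.

2320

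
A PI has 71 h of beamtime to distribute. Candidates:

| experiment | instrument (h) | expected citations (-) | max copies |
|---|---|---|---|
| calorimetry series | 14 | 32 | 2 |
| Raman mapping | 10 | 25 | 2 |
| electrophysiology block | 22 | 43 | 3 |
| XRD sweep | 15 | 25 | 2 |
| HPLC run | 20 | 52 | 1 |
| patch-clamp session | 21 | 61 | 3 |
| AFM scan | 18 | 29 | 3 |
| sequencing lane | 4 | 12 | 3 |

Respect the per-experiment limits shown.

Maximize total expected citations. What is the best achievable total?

207

By expected citations per h: sequencing lane 3.00, patch-clamp session 2.90, HPLC run 2.60, Raman mapping 2.50 lead.
A density-first pass picks Raman mapping + 2×patch-clamp session + 3×sequencing lane — 183 at 64 h.
Replace Raman mapping and sequencing lane with patch-clamp session: the trade gains 24 net, giving 207 at 71 h.
No other feasible combination exceeds 207.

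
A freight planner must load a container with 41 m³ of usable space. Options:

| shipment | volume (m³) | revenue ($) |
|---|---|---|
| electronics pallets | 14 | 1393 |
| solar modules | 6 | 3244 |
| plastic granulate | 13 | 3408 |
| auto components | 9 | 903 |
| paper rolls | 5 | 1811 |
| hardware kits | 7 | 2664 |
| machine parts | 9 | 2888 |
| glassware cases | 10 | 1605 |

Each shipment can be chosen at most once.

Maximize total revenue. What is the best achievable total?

Density check — solar modules 540.67, hardware kits 380.57, paper rolls 362.20 are the best per m³.
Best packing: solar modules + plastic granulate + paper rolls + hardware kits + machine parts — 40 m³, 14015 total.

14015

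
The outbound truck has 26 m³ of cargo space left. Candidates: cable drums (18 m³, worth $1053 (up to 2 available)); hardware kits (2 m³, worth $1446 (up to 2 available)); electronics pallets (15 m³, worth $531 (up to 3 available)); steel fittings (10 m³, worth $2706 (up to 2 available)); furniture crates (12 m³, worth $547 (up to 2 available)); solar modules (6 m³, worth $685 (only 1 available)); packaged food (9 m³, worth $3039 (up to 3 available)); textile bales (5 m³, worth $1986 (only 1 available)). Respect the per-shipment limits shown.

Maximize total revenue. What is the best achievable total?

9510

By revenue per m³: hardware kits 723.00, textile bales 397.20, packaged food 337.67 lead.
Greedy by ratio would take 2×hardware kits + solar modules + packaged food + textile bales: 24 m³ used, total 8602.
Replace hardware kits and solar modules with packaged food: the trade gains 908 net, giving 9510 at 25 m³.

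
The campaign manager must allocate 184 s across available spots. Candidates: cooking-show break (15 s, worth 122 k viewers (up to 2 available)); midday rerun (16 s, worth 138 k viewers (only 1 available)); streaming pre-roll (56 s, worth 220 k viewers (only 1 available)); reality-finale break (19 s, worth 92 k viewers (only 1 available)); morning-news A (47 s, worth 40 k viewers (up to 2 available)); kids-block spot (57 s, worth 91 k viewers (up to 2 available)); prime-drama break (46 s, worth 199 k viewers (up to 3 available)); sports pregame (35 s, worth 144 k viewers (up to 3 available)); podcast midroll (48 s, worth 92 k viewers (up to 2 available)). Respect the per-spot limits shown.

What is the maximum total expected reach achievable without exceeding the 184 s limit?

979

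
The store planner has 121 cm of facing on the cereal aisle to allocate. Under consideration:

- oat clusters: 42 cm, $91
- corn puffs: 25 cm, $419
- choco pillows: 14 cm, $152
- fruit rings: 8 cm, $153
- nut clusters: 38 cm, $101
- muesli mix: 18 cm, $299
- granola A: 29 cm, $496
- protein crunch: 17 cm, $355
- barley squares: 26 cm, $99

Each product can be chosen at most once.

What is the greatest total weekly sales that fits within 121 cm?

Corn puffs + choco pillows + fruit rings + muesli mix + granola A + protein crunch uses 111 of the 121 cm and totals 1874.
Runner-up corn puffs + fruit rings + muesli mix + granola A + protein crunch tops out at 1722.

1874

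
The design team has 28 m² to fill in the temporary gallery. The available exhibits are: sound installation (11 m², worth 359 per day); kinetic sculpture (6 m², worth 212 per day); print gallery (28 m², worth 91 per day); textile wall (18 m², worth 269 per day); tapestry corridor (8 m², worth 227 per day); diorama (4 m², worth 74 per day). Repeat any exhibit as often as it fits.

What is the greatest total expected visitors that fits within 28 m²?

Greedy by ratio would take 4×kinetic sculpture + diorama: 28 m² used, total 922.
The 22 m² tied up in 3×kinetic sculpture and diorama is better spent on 2×sound installation — total rises to 930 (28 m²).
Nothing else within 28 m² beats 930.

930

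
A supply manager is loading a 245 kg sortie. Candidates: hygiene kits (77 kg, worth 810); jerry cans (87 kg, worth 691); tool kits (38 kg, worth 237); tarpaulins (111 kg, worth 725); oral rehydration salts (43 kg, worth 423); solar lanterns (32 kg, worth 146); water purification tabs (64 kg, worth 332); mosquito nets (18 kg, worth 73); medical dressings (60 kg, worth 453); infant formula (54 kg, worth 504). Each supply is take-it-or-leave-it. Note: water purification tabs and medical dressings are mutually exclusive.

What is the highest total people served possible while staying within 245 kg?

2190

Taking hygiene kits + oral rehydration salts + medical dressings + infant formula: 234 kg used, 2190 in people served.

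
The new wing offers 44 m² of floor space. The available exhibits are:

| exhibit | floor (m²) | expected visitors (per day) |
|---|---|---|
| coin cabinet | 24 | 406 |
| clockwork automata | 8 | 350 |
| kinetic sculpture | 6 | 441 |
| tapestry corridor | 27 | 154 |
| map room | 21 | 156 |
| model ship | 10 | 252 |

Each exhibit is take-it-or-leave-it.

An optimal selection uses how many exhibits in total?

3

The maximum expected visitors within 44 m² is 1197.
One optimal bundle: coin cabinet + clockwork automata + kinetic sculpture (38 m²).
All optima have 3 exhibits.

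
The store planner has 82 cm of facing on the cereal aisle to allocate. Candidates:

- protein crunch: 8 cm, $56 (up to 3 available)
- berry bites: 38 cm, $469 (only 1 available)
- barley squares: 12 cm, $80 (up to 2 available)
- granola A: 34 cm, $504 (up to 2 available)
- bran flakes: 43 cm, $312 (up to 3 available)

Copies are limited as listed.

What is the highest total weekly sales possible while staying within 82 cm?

1088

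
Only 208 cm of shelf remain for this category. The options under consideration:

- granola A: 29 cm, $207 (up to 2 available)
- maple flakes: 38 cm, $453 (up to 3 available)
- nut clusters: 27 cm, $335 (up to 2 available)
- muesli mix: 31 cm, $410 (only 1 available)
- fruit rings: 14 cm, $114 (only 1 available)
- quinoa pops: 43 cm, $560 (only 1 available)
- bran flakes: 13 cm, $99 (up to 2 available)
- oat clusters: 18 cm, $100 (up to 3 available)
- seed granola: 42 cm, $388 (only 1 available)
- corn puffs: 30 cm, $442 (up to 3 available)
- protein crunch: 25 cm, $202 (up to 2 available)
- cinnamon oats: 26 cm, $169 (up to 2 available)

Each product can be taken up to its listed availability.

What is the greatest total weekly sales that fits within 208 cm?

2749

By weekly sales per cm: corn puffs 14.73, muesli mix 13.23, quinoa pops 13.02, nut clusters 12.41 lead.
Filling by ratio: nut clusters + muesli mix + fruit rings + quinoa pops + 3×corn puffs for 2745, with 3 cm left unused.
Replace nut clusters and fruit rings with maple flakes: the trade gains 4 net, giving 2749 at 202 cm.
Nothing else within 208 cm beats 2749.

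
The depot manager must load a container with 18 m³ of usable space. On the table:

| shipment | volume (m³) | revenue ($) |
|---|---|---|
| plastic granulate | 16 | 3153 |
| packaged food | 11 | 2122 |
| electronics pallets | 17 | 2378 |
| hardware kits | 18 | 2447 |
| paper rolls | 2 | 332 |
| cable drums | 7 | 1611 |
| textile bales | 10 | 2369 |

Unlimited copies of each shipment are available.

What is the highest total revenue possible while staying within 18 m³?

By revenue per m³: textile bales 236.90, cable drums 230.14, plastic granulate 197.06, packaged food 192.91 lead.
Cable drums + textile bales uses 17 of the 18 m³ and totals 3980.
Nothing else within 18 m³ beats 3980.

3980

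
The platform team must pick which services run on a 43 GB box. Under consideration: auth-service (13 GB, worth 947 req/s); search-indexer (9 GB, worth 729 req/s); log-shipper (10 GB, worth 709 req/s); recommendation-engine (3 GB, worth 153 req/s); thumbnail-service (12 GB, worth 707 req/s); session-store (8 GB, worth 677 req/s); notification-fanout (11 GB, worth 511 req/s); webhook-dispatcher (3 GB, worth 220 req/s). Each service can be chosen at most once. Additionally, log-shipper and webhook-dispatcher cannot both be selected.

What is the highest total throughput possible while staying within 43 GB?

Best packing: auth-service + search-indexer + log-shipper + recommendation-engine + session-store — 43 GB, 3215 total.
Every other selection either busts 43 GB or breaks a pairing rule or fails to beat 3215.

3215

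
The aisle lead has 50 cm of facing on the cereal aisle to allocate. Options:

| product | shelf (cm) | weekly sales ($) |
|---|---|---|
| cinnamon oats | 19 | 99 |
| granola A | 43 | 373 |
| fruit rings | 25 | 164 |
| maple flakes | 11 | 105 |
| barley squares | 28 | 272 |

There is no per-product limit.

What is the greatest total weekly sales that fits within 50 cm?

482

Taking 2×maple flakes + barley squares: 50 cm used, 482 in weekly sales.
That's the maximum — no swap from here does better than 482.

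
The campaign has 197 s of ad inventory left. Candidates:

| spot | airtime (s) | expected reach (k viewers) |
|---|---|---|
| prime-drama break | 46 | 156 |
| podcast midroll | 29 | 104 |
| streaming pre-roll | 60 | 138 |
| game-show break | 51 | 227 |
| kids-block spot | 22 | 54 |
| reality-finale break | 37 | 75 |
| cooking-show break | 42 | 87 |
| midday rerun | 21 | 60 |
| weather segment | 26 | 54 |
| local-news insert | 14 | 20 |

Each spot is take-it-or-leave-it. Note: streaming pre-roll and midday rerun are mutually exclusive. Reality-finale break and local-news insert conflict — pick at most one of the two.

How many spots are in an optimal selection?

6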